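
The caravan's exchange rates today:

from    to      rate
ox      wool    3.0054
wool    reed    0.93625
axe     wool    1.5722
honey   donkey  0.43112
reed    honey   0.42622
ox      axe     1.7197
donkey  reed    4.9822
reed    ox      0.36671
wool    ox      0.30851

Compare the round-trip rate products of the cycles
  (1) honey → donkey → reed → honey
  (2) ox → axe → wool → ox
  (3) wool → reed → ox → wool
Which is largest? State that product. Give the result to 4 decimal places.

1.0319

(1) 0.43112 × 4.9822 × 0.42622 = 0.91549
(2) 1.7197 × 1.5722 × 0.30851 = 0.83412
(3) 0.93625 × 0.36671 × 3.0054 = 1.03185
Highest is cycle (3) at 1.0319 (>1, arbitrage).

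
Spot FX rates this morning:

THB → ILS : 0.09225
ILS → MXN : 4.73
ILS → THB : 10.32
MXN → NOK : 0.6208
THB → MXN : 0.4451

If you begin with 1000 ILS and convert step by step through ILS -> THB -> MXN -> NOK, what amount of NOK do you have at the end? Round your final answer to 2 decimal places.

1000 ILS × 10.32 = 10320 THB
10320 THB × 0.4451 = 4593.432 MXN
4593.432 MXN × 0.6208 = 2851.6025856 NOK

2851.60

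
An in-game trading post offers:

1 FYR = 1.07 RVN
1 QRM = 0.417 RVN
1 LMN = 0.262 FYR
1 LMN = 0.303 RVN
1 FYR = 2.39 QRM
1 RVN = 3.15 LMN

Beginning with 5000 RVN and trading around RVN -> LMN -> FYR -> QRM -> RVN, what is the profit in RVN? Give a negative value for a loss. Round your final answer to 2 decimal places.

-887.41

5000 RVN × 3.15 = 15750 LMN
15750 LMN × 0.262 = 4126.5 FYR
4126.5 FYR × 2.39 = 9862.335 QRM
9862.335 QRM × 0.417 = 4112.593695 RVN
Net change: 4112.593695 − 5000 = -887.406305 RVN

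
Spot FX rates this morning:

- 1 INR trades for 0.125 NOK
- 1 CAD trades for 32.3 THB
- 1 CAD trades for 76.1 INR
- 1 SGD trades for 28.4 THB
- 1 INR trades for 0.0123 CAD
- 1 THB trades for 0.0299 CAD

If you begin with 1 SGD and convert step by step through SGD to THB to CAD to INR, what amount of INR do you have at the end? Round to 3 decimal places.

1 SGD × 28.4 = 28.4 THB
28.4 THB × 0.0299 = 0.84916 CAD
0.84916 CAD × 76.1 = 64.621076 INR

64.621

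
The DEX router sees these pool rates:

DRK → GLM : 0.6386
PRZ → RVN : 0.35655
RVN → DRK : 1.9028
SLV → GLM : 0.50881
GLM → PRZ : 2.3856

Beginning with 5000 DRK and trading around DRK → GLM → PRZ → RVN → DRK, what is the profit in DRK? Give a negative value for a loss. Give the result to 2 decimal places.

5000 DRK × 0.6386 = 3193 GLM
3193 GLM × 2.3856 = 7617.2208 PRZ
7617.2208 PRZ × 0.35655 = 2715.92007624 RVN
2715.92007624 RVN × 1.9028 = 5167.852721069472 DRK
Net change: 5167.852721069472 − 5000 = 167.852721069472 DRK

167.85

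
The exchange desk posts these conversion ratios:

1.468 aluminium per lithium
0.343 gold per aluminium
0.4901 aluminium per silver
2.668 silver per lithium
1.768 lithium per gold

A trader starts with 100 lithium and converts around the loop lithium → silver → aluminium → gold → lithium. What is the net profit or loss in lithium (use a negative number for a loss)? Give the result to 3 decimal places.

100 lithium × 2.668 = 266.8 silver
266.8 silver × 0.4901 = 130.75868 aluminium
130.75868 aluminium × 0.343 = 44.85022724 gold
44.85022724 gold × 1.768 = 79.29520176032 lithium
Net change: 79.29520176032 − 100 = -20.70479823968 lithium

-20.705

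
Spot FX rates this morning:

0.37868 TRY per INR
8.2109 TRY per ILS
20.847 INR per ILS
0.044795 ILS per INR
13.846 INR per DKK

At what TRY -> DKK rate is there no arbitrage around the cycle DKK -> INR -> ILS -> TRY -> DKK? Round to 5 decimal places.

Known legs of the cycle: 13.846 × 0.044795 × 8.2109 = 5.092659398113
For no arbitrage the full-cycle product must be 1, so the missing rate is 1 / 5.092659398113 ≈ 0.1963611.

0.19636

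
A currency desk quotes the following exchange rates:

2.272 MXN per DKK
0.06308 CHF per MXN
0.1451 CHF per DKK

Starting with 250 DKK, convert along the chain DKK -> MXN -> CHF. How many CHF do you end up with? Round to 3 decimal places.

35.829

250 DKK × 2.272 = 568 MXN
568 MXN × 0.06308 = 35.82944 CHF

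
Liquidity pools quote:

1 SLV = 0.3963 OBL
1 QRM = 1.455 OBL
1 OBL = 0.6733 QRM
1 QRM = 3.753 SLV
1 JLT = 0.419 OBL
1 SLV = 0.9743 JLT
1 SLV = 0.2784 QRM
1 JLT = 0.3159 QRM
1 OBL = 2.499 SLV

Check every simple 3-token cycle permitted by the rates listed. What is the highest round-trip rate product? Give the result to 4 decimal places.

QRM→SLV→JLT→QRM: 3.753 × 0.9743 × 0.3159 = 1.15510
SLV→JLT→OBL→SLV: 0.9743 × 0.419 × 2.499 = 1.02017
QRM→OBL→SLV→QRM: 1.455 × 2.499 × 0.2784 = 1.01227
QRM→SLV→OBL→QRM: 3.753 × 0.3963 × 0.6733 = 1.00141
Maximum is QRM→SLV→JLT→QRM at 1.1551; arbitrage exists.

1.1551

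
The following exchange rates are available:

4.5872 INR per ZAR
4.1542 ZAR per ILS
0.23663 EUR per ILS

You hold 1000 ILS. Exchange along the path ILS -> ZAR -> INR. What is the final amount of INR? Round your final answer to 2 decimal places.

19056.15

1000 ILS × 4.1542 = 4154.2 ZAR
4154.2 ZAR × 4.5872 = 19056.14624 INR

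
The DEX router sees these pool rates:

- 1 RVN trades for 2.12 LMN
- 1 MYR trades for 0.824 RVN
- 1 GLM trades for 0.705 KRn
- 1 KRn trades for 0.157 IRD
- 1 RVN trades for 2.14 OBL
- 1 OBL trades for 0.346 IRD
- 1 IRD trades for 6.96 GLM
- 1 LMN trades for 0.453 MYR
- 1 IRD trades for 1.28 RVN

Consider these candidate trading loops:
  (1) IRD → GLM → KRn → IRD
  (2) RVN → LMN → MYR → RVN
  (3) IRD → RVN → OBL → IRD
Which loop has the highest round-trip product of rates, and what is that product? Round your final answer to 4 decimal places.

(1) 6.96 × 0.705 × 0.157 = 0.77037
(2) 2.12 × 0.453 × 0.824 = 0.79134
(3) 1.28 × 2.14 × 0.346 = 0.94776
Highest is cycle (3) at 0.9478 (≤1, no arbitrage).

0.9478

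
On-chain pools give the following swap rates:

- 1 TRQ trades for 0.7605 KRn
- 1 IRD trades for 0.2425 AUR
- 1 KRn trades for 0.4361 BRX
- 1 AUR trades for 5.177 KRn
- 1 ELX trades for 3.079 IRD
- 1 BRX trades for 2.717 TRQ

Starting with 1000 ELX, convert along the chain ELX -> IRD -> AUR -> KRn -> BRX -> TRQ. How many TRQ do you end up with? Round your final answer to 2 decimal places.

1000 ELX × 3.079 = 3079 IRD
3079 IRD × 0.2425 = 746.6575 AUR
746.6575 AUR × 5.177 = 3865.4458775 KRn
3865.4458775 KRn × 0.4361 = 1685.72094717775 BRX
1685.72094717775 BRX × 2.717 = 4580.10381348194675 TRQ

4580.10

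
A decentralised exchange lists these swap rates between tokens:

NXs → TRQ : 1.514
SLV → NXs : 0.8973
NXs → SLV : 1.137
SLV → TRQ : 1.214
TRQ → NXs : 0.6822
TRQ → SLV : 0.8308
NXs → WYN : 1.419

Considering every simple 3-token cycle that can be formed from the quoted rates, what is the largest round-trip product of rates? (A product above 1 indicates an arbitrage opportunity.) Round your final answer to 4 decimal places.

1.1287

TRQ→SLV→NXs→TRQ: 0.8308 × 0.8973 × 1.514 = 1.12865
TRQ→NXs→SLV→TRQ: 0.6822 × 1.137 × 1.214 = 0.94165
Maximum is TRQ→SLV→NXs→TRQ at 1.1287; arbitrage exists.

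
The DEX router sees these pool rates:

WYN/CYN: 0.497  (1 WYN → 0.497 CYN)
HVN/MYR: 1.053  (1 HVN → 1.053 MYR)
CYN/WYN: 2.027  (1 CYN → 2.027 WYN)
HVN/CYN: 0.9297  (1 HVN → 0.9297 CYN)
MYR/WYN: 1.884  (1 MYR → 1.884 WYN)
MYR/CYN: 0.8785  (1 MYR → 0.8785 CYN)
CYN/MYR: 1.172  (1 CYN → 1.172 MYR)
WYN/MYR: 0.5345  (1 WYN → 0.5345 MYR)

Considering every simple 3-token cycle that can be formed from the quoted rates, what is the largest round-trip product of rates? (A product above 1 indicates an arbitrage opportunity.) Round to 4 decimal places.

1.0974

WYN→CYN→MYR→WYN: 0.497 × 1.172 × 1.884 = 1.09740
WYN→MYR→CYN→WYN: 0.5345 × 0.8785 × 2.027 = 0.95179
Maximum is WYN→CYN→MYR→WYN at 1.0974; arbitrage exists.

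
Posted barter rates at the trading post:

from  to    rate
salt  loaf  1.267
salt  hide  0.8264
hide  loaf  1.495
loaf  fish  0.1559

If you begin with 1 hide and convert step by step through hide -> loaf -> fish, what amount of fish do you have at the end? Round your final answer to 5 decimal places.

1 hide × 1.495 = 1.495 loaf
1.495 loaf × 0.1559 = 0.2330705 fish

0.23307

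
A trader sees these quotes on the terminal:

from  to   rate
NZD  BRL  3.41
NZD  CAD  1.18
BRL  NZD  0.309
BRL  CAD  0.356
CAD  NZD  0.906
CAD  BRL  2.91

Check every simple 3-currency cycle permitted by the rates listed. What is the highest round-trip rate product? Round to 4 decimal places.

1.0998

NZD→BRL→CAD→NZD: 3.41 × 0.356 × 0.906 = 1.09985
NZD→CAD→BRL→NZD: 1.18 × 2.91 × 0.309 = 1.06104
Maximum is NZD→BRL→CAD→NZD at 1.0998; arbitrage exists.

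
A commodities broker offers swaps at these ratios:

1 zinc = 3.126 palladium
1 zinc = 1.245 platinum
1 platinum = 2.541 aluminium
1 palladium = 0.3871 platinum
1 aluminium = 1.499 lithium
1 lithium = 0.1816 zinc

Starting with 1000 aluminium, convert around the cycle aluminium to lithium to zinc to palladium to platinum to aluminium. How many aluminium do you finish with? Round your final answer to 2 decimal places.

1000 aluminium × 1.499 = 1499 lithium
1499 lithium × 0.1816 = 272.2184 zinc
272.2184 zinc × 3.126 = 850.9547184 palladium
850.9547184 palladium × 0.3871 = 329.40457149264 platinum
329.40457149264 platinum × 2.541 = 837.01701616279824 aluminium

837.02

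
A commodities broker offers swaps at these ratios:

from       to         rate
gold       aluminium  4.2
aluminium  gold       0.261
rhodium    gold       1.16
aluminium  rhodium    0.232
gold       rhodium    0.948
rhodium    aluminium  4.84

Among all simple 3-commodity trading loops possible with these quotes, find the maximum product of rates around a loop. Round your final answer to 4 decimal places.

rhodium→aluminium→gold→rhodium: 4.84 × 0.261 × 0.948 = 1.19755
rhodium→gold→aluminium→rhodium: 1.16 × 4.2 × 0.232 = 1.13030
Maximum is rhodium→aluminium→gold→rhodium at 1.1976; arbitrage exists.

1.1976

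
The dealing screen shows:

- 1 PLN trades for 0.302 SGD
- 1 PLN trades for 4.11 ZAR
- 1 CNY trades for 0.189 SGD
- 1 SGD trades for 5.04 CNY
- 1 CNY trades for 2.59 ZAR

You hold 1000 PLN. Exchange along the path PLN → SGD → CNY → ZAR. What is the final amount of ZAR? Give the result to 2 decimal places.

1000 PLN × 0.302 = 302 SGD
302 SGD × 5.04 = 1522.08 CNY
1522.08 CNY × 2.59 = 3942.1872 ZAR

3942.19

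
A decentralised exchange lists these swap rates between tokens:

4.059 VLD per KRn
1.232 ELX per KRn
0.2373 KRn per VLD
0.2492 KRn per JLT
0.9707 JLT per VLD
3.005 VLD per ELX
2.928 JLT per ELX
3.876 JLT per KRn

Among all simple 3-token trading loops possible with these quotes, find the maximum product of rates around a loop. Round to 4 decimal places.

0.9819

KRn→VLD→JLT→KRn: 4.059 × 0.9707 × 0.2492 = 0.98187
KRn→ELX→JLT→KRn: 1.232 × 2.928 × 0.2492 = 0.89894
KRn→ELX→VLD→KRn: 1.232 × 3.005 × 0.2373 = 0.87852
Maximum is KRn→VLD→JLT→KRn at 0.9819; no arbitrage — every cycle loses value.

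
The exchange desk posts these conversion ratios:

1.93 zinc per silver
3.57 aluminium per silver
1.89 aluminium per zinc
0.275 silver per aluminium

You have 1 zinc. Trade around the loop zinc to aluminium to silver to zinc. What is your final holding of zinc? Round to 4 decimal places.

1.0031

1 zinc × 1.89 = 1.89 aluminium
1.89 aluminium × 0.275 = 0.51975 silver
0.51975 silver × 1.93 = 1.0031175 zinc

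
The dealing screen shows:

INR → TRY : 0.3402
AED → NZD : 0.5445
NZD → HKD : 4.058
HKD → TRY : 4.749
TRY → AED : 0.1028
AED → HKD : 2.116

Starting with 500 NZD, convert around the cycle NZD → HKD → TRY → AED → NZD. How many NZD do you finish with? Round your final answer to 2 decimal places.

500 NZD × 4.058 = 2029 HKD
2029 HKD × 4.749 = 9635.721 TRY
9635.721 TRY × 0.1028 = 990.5521188 AED
990.5521188 AED × 0.5445 = 539.3556286866 NZD

539.36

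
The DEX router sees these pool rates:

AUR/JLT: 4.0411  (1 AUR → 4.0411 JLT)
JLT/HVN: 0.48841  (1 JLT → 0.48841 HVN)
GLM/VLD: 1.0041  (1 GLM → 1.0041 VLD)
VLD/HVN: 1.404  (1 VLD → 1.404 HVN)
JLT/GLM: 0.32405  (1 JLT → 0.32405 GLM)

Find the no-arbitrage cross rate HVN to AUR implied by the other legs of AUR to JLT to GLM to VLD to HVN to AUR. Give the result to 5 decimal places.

Known legs of the cycle: 4.0411 × 0.32405 × 1.0041 × 1.404 = 1.846102022854362
For no arbitrage the full-cycle product must be 1, so the missing rate is 1 / 1.846102022854362 ≈ 0.5416819.

0.54168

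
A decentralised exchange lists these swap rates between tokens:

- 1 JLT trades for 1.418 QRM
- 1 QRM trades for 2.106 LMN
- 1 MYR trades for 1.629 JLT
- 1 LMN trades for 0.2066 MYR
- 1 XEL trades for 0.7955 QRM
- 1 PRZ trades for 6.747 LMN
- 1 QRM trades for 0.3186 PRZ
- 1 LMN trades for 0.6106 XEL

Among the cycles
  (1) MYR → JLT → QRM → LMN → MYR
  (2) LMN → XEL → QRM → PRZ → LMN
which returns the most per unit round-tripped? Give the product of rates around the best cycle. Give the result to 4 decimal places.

(1) 1.629 × 1.418 × 2.106 × 0.2066 = 1.00505
(2) 0.6106 × 0.7955 × 0.3186 × 6.747 = 1.04413
Highest is cycle (2) at 1.0441 (>1, arbitrage).

1.0441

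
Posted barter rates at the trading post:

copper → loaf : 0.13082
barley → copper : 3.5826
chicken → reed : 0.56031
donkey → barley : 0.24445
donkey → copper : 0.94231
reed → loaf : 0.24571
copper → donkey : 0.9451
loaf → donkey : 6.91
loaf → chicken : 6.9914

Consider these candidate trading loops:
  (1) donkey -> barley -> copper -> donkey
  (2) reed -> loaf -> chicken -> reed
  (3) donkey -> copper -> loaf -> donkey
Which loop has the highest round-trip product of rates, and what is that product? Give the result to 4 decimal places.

(1) 0.24445 × 3.5826 × 0.9451 = 0.82769
(2) 0.24571 × 6.9914 × 0.56031 = 0.96253
(3) 0.94231 × 0.13082 × 6.91 = 0.85182
Highest is cycle (2) at 0.9625 (≤1, no arbitrage).

0.9625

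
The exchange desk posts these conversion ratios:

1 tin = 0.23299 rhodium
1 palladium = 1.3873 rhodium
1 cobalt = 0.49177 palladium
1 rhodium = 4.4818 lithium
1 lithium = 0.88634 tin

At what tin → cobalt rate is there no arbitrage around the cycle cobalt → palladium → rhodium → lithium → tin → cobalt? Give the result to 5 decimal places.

Known legs of the cycle: 0.49177 × 1.3873 × 4.4818 × 0.88634 = 2.710099519481660852
For no arbitrage the full-cycle product must be 1, so the missing rate is 1 / 2.710099519481660852 ≈ 0.3689901.

0.36899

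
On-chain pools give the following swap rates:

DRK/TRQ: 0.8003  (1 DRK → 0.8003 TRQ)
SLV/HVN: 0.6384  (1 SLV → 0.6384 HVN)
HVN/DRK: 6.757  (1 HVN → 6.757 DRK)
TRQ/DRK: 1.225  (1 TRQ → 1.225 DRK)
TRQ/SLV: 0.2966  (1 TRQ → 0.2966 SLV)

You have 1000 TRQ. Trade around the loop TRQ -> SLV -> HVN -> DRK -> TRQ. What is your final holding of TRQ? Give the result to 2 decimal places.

1023.93

1000 TRQ × 0.2966 = 296.6 SLV
296.6 SLV × 0.6384 = 189.34944 HVN
189.34944 HVN × 6.757 = 1279.43416608 DRK
1279.43416608 DRK × 0.8003 = 1023.931163113824 TRQ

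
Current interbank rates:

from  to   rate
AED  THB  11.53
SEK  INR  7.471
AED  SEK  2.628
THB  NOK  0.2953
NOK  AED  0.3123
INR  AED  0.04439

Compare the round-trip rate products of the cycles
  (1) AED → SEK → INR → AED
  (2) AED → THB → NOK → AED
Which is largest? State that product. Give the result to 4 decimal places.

(1) 2.628 × 7.471 × 0.04439 = 0.87154
(2) 11.53 × 0.2953 × 0.3123 = 1.06332
Highest is cycle (2) at 1.0633 (>1, arbitrage).

1.0633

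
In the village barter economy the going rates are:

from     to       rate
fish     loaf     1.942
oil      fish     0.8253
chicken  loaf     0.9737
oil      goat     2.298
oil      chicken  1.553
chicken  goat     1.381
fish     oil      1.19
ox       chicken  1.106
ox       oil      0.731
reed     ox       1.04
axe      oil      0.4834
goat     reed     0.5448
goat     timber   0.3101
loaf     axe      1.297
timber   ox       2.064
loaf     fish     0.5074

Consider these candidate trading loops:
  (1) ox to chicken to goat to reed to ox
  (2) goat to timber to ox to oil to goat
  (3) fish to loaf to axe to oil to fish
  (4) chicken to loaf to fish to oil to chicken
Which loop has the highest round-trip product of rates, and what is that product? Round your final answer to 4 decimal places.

1.0752

(1) 1.106 × 1.381 × 0.5448 × 1.04 = 0.86540
(2) 0.3101 × 2.064 × 0.731 × 2.298 = 1.07517
(3) 1.942 × 1.297 × 0.4834 × 0.8253 = 1.00486
(4) 0.9737 × 0.5074 × 1.19 × 1.553 = 0.91305
Highest is cycle (2) at 1.0752 (>1, arbitrage).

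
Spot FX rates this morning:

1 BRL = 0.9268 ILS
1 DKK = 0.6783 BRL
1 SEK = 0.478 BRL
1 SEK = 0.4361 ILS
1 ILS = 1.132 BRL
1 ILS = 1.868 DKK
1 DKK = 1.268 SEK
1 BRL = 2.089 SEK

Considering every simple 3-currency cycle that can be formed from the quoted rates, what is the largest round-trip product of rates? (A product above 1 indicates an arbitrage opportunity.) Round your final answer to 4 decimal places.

1.1743

ILS→DKK→BRL→ILS: 1.868 × 0.6783 × 0.9268 = 1.17432
SEK→ILS→DKK→SEK: 0.4361 × 1.868 × 1.268 = 1.03296
SEK→ILS→BRL→SEK: 0.4361 × 1.132 × 2.089 = 1.03127
Maximum is ILS→DKK→BRL→ILS at 1.1743; arbitrage exists.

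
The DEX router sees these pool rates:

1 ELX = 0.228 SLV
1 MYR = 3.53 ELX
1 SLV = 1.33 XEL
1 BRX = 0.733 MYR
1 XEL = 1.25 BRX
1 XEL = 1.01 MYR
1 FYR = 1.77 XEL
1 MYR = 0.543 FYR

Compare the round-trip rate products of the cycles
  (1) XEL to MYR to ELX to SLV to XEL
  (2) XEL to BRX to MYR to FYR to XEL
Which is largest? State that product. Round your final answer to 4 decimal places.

(1) 1.01 × 3.53 × 0.228 × 1.33 = 1.08114
(2) 1.25 × 0.733 × 0.543 × 1.77 = 0.88062
Highest is cycle (1) at 1.0811 (>1, arbitrage).

1.0811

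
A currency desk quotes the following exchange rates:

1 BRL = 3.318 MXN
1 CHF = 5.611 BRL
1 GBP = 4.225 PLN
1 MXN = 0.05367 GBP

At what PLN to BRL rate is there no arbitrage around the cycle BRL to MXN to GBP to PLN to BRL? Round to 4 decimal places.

Known legs of the cycle: 3.318 × 0.05367 × 4.225 = 0.7523755785
For no arbitrage the full-cycle product must be 1, so the missing rate is 1 / 0.7523755785 ≈ 1.329123.

1.3291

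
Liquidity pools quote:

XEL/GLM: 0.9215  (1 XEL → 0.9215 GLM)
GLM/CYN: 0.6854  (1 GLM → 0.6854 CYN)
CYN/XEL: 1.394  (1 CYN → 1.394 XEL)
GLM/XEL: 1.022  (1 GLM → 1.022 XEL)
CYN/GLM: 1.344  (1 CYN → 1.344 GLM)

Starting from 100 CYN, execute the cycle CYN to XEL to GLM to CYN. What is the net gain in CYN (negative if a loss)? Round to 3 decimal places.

-11.956

100 CYN × 1.394 = 139.4 XEL
139.4 XEL × 0.9215 = 128.4571 GLM
128.4571 GLM × 0.6854 = 88.04449634 CYN
Net change: 88.04449634 − 100 = -11.95550366 CYN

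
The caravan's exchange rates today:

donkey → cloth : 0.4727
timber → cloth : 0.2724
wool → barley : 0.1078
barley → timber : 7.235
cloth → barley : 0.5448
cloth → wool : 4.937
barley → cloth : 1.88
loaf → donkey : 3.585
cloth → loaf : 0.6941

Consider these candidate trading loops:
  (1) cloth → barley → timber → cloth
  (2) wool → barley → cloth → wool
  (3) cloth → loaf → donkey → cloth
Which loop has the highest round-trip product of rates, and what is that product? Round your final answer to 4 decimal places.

1.1762

(1) 0.5448 × 7.235 × 0.2724 = 1.07370
(2) 0.1078 × 1.88 × 4.937 = 1.00055
(3) 0.6941 × 3.585 × 0.4727 = 1.17624
Highest is cycle (3) at 1.1762 (>1, arbitrage).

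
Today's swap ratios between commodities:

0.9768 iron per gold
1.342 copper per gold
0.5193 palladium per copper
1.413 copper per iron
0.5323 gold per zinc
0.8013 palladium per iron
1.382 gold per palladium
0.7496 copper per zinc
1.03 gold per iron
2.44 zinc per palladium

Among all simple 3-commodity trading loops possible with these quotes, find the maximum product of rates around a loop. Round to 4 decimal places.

iron→palladium→gold→iron: 0.8013 × 1.382 × 0.9768 = 1.08170
gold→copper→palladium→gold: 1.342 × 0.5193 × 1.382 = 0.96312
copper→palladium→zinc→copper: 0.5193 × 2.44 × 0.7496 = 0.94981
Maximum is iron→palladium→gold→iron at 1.0817; arbitrage exists.

1.0817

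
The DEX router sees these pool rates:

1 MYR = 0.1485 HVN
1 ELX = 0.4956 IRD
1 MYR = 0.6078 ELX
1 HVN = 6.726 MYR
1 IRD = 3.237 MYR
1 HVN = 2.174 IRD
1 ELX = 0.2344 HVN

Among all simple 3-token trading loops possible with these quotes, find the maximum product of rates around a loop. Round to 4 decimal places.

1.0450

MYR→HVN→IRD→MYR: 0.1485 × 2.174 × 3.237 = 1.04503
ELX→IRD→MYR→ELX: 0.4956 × 3.237 × 0.6078 = 0.97507
ELX→HVN→MYR→ELX: 0.2344 × 6.726 × 0.6078 = 0.95824
Maximum is MYR→HVN→IRD→MYR at 1.0450; arbitrage exists.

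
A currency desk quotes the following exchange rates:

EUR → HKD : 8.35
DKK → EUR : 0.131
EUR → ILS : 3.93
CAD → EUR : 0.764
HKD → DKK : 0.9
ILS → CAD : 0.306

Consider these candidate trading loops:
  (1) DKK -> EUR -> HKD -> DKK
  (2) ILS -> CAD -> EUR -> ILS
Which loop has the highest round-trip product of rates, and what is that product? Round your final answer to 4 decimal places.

0.9845

(1) 0.131 × 8.35 × 0.9 = 0.98447
(2) 0.306 × 0.764 × 3.93 = 0.91877
Highest is cycle (1) at 0.9845 (≤1, no arbitrage).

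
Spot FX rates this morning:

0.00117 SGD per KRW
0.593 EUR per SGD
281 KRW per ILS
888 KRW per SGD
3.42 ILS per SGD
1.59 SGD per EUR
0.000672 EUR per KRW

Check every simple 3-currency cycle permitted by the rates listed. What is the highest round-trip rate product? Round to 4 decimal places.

1.1244

SGD→ILS→KRW→SGD: 3.42 × 281 × 0.00117 = 1.12439
SGD→KRW→EUR→SGD: 888 × 0.000672 × 1.59 = 0.94881
Maximum is SGD→ILS→KRW→SGD at 1.1244; arbitrage exists.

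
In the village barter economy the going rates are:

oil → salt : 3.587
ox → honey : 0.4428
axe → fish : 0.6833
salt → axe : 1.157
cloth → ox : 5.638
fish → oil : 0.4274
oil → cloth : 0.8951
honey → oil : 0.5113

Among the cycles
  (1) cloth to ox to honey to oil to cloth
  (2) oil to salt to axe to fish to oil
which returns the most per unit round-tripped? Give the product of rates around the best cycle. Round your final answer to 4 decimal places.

(1) 5.638 × 0.4428 × 0.5113 × 0.8951 = 1.14256
(2) 3.587 × 1.157 × 0.6833 × 0.4274 = 1.21202
Highest is cycle (2) at 1.2120 (>1, arbitrage).

1.2120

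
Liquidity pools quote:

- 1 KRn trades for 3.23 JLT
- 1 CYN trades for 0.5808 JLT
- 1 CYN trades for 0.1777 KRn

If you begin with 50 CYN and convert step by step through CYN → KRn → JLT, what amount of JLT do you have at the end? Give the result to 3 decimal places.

50 CYN × 0.1777 = 8.885 KRn
8.885 KRn × 3.23 = 28.69855 JLT

28.699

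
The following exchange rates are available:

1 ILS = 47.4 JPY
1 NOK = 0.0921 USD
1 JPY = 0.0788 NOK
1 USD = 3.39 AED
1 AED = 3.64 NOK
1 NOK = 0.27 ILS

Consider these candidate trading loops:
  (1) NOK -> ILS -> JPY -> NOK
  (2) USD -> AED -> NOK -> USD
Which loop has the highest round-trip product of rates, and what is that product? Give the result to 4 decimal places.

(1) 0.27 × 47.4 × 0.0788 = 1.00848
(2) 3.39 × 3.64 × 0.0921 = 1.13648
Highest is cycle (2) at 1.1365 (>1, arbitrage).

1.1365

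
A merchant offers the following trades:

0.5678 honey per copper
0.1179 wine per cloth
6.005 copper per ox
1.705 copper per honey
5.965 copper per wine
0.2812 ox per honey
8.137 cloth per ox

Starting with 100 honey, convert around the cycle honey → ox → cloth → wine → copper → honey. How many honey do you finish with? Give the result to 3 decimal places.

91.369

100 honey × 0.2812 = 28.12 ox
28.12 ox × 8.137 = 228.81244 cloth
228.81244 cloth × 0.1179 = 26.976986676 wine
26.976986676 wine × 5.965 = 160.91772552234 copper
160.91772552234 copper × 0.5678 = 91.369084551584652 honey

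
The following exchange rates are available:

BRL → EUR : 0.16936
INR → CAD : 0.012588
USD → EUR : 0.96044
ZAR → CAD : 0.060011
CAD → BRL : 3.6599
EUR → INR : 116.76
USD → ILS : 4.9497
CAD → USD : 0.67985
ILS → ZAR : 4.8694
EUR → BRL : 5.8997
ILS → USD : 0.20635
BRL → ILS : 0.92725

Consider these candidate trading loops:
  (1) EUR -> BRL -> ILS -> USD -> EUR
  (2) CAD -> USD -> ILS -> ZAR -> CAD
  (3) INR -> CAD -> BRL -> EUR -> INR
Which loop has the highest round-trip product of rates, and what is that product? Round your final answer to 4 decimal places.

1.0842

(1) 5.8997 × 0.92725 × 0.20635 × 0.96044 = 1.08418
(2) 0.67985 × 4.9497 × 4.8694 × 0.060011 = 0.98333
(3) 0.012588 × 3.6599 × 0.16936 × 116.76 = 0.91103
Highest is cycle (1) at 1.0842 (>1, arbitrage).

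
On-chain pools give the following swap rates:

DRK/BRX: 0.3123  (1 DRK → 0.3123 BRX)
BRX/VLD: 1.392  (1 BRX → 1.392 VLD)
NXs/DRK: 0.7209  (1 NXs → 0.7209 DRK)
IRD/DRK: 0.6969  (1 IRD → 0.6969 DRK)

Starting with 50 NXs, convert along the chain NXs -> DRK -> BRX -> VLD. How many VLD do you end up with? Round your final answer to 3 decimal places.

15.670

50 NXs × 0.7209 = 36.045 DRK
36.045 DRK × 0.3123 = 11.2568535 BRX
11.2568535 BRX × 1.392 = 15.669540072 VLD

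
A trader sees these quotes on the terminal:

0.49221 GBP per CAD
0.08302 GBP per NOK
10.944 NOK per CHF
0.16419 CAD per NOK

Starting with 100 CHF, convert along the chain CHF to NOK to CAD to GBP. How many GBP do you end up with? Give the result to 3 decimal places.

88.445

100 CHF × 10.944 = 1094.4 NOK
1094.4 NOK × 0.16419 = 179.689536 CAD
179.689536 CAD × 0.49221 = 88.44498651456 GBP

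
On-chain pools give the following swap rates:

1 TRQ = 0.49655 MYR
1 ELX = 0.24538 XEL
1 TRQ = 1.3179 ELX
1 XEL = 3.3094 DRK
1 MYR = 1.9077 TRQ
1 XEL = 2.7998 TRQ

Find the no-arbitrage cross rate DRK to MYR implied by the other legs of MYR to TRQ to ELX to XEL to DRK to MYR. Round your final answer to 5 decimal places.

0.48980

Known legs of the cycle: 1.9077 × 1.3179 × 0.24538 × 3.3094 = 2.04164844552807876
For no arbitrage the full-cycle product must be 1, so the missing rate is 1 / 2.04164844552807876 ≈ 0.4898003.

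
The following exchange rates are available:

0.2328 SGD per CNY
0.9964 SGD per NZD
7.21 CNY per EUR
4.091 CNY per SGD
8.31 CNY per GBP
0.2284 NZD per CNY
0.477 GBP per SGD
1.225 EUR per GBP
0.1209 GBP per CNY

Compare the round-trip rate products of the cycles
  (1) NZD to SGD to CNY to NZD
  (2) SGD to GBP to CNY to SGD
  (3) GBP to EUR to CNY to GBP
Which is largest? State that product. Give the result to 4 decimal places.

1.0678

(1) 0.9964 × 4.091 × 0.2284 = 0.93102
(2) 0.477 × 8.31 × 0.2328 = 0.92279
(3) 1.225 × 7.21 × 0.1209 = 1.06782
Highest is cycle (3) at 1.0678 (>1, arbitrage).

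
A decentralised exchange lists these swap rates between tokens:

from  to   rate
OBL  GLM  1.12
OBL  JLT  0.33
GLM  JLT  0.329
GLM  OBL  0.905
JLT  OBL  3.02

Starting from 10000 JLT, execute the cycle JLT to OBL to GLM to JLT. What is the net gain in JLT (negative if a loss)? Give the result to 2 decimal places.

1128.10

10000 JLT × 3.02 = 30200 OBL
30200 OBL × 1.12 = 33824 GLM
33824 GLM × 0.329 = 11128.096 JLT
Net change: 11128.096 − 10000 = 1128.096 JLT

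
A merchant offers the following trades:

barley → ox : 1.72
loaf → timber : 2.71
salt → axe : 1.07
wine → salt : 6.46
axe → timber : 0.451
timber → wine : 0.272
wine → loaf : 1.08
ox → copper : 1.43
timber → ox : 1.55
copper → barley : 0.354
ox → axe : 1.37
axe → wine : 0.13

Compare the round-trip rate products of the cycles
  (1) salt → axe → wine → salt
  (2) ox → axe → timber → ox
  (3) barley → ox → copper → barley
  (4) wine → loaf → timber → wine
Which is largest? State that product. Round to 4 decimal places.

(1) 1.07 × 0.13 × 6.46 = 0.89859
(2) 1.37 × 0.451 × 1.55 = 0.95770
(3) 1.72 × 1.43 × 0.354 = 0.87070
(4) 1.08 × 2.71 × 0.272 = 0.79609
Highest is cycle (2) at 0.9577 (≤1, no arbitrage).

0.9577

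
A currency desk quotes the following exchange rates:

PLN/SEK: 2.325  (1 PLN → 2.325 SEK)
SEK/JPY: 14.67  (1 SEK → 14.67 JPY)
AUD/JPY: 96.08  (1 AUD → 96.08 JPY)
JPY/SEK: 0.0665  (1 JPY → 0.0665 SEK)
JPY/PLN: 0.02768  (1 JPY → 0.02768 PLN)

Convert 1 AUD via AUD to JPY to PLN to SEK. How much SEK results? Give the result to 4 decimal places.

6.1833

1 AUD × 96.08 = 96.08 JPY
96.08 JPY × 0.02768 = 2.6594944 PLN
2.6594944 PLN × 2.325 = 6.18332448 SEK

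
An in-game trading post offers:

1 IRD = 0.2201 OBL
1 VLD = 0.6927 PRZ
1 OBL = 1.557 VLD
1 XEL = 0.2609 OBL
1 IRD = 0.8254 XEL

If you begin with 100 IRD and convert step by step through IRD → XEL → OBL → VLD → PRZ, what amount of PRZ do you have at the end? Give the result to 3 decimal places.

23.226

100 IRD × 0.8254 = 82.54 XEL
82.54 XEL × 0.2609 = 21.534686 OBL
21.534686 OBL × 1.557 = 33.529506102 VLD
33.529506102 VLD × 0.6927 = 23.2258888768554 PRZ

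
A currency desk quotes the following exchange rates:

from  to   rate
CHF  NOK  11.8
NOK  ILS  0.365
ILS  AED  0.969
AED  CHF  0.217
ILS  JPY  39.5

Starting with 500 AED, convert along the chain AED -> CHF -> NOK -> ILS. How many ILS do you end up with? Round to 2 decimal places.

500 AED × 0.217 = 108.5 CHF
108.5 CHF × 11.8 = 1280.3 NOK
1280.3 NOK × 0.365 = 467.3095 ILS

467.31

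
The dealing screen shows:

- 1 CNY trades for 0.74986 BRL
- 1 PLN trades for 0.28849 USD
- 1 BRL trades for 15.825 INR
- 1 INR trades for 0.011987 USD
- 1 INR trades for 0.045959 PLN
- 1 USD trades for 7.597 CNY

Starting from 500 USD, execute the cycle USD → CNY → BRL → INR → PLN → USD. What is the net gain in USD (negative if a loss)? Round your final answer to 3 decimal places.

500 USD × 7.597 = 3798.5 CNY
3798.5 CNY × 0.74986 = 2848.34321 BRL
2848.34321 BRL × 15.825 = 45075.03129825 INR
45075.03129825 INR × 0.045959 = 2071.60336343627175 PLN
2071.60336343627175 PLN × 0.28849 = 597.6368543177300371575 USD
Net change: 597.6368543177300371575 − 500 = 97.6368543177300371575 USD

97.637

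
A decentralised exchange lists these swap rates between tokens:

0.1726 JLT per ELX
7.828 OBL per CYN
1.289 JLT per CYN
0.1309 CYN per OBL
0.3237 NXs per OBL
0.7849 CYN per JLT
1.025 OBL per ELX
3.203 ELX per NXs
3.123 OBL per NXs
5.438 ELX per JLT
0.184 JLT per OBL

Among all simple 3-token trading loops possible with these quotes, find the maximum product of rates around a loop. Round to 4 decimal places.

1.1305

OBL→JLT→CYN→OBL: 0.184 × 0.7849 × 7.828 = 1.13053
NXs→ELX→OBL→NXs: 3.203 × 1.025 × 0.3237 = 1.06273
OBL→JLT→ELX→OBL: 0.184 × 5.438 × 1.025 = 1.02561
Maximum is OBL→JLT→CYN→OBL at 1.1305; arbitrage exists.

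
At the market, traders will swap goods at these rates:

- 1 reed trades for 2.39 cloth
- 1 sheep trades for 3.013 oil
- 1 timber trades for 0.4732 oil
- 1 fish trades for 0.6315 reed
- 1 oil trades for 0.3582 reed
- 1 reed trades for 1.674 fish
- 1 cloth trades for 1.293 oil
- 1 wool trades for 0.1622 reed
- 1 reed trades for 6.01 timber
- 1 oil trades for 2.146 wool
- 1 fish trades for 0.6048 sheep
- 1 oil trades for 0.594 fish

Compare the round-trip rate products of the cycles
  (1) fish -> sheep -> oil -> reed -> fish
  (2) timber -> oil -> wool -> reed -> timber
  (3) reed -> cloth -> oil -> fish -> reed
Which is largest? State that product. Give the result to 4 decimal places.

(1) 0.6048 × 3.013 × 0.3582 × 1.674 = 1.09268
(2) 0.4732 × 2.146 × 0.1622 × 6.01 = 0.98992
(3) 2.39 × 1.293 × 0.594 × 0.6315 = 1.15919
Highest is cycle (3) at 1.1592 (>1, arbitrage).

1.1592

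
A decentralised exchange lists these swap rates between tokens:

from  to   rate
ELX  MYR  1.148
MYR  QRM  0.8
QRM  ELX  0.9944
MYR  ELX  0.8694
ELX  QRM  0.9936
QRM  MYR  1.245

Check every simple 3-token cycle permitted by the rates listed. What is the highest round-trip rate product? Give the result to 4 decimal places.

MYR→ELX→QRM→MYR: 0.8694 × 0.9936 × 1.245 = 1.07548
MYR→QRM→ELX→MYR: 0.8 × 0.9944 × 1.148 = 0.91326
Maximum is MYR→ELX→QRM→MYR at 1.0755; arbitrage exists.

1.0755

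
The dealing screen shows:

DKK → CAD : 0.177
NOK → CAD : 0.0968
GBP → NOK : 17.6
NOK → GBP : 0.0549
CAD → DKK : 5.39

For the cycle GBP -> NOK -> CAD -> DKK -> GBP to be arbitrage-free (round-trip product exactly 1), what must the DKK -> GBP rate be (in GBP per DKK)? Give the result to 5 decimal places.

Known legs of the cycle: 17.6 × 0.0968 × 5.39 = 9.1828352
For no arbitrage the full-cycle product must be 1, so the missing rate is 1 / 9.1828352 ≈ 0.1088988.

0.10890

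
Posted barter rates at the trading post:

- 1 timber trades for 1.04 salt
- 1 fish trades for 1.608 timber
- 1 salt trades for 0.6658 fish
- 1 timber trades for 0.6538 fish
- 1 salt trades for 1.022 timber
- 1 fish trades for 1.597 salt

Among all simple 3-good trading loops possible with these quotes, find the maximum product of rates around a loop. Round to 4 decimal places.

salt→fish→timber→salt: 0.6658 × 1.608 × 1.04 = 1.11343
salt→timber→fish→salt: 1.022 × 0.6538 × 1.597 = 1.06709
Maximum is salt→fish→timber→salt at 1.1134; arbitrage exists.

1.1134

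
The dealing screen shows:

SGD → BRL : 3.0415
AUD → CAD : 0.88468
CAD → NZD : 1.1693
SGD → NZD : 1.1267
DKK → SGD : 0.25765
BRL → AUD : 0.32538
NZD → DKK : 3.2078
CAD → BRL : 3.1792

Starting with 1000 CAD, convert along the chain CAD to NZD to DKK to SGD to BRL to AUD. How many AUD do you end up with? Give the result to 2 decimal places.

956.41

1000 CAD × 1.1693 = 1169.3 NZD
1169.3 NZD × 3.2078 = 3750.88054 DKK
3750.88054 DKK × 0.25765 = 966.414371131 SGD
966.414371131 SGD × 3.0415 = 2939.3493097949365 BRL
2939.3493097949365 BRL × 0.32538 = 956.40547842107643837 AUD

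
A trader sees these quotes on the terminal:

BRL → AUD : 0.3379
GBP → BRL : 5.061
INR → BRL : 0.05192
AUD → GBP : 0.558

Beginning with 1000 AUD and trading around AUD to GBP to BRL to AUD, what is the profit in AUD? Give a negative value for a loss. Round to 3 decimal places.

1000 AUD × 0.558 = 558 GBP
558 GBP × 5.061 = 2824.038 BRL
2824.038 BRL × 0.3379 = 954.2424402 AUD
Net change: 954.2424402 − 1000 = -45.7575598 AUD

-45.758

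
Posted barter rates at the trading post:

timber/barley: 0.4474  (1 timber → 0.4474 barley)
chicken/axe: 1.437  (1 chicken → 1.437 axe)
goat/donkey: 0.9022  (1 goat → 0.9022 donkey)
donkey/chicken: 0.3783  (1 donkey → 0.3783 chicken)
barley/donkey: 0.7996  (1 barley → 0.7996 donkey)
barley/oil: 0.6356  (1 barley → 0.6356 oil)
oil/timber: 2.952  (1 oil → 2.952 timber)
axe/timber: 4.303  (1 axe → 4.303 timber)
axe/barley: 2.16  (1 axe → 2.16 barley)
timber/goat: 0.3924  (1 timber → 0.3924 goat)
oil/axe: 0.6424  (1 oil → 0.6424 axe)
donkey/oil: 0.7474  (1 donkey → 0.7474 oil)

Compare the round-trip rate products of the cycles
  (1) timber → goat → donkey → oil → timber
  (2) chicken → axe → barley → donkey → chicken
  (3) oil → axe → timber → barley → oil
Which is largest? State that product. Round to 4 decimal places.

(1) 0.3924 × 0.9022 × 0.7474 × 2.952 = 0.78109
(2) 1.437 × 2.16 × 0.7996 × 0.3783 = 0.93890
(3) 0.6424 × 4.303 × 0.4474 × 0.6356 = 0.78606
Highest is cycle (2) at 0.9389 (≤1, no arbitrage).

0.9389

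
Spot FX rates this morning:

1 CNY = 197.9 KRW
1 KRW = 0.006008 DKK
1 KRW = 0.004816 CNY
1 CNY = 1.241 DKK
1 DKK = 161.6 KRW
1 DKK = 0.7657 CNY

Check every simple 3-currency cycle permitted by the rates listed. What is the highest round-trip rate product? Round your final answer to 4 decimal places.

0.9658

CNY→DKK→KRW→CNY: 1.241 × 161.6 × 0.004816 = 0.96583
CNY→KRW→DKK→CNY: 197.9 × 0.006008 × 0.7657 = 0.91040
Maximum is CNY→DKK→KRW→CNY at 0.9658; no arbitrage — every cycle loses value.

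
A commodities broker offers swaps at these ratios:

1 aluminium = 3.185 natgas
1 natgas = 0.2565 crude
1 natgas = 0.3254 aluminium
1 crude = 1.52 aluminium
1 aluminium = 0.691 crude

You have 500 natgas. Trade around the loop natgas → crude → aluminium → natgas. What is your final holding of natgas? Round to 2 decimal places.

500 natgas × 0.2565 = 128.25 crude
128.25 crude × 1.52 = 194.94 aluminium
194.94 aluminium × 3.185 = 620.8839 natgas

620.88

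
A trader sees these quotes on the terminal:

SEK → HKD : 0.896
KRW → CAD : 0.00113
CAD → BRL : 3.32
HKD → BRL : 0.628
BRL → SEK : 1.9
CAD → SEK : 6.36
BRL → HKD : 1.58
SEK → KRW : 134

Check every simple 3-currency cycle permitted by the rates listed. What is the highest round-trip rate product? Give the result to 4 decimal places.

1.0691

HKD→BRL→SEK→HKD: 0.628 × 1.9 × 0.896 = 1.06911
SEK→KRW→CAD→SEK: 134 × 0.00113 × 6.36 = 0.96303
Maximum is HKD→BRL→SEK→HKD at 1.0691; arbitrage exists.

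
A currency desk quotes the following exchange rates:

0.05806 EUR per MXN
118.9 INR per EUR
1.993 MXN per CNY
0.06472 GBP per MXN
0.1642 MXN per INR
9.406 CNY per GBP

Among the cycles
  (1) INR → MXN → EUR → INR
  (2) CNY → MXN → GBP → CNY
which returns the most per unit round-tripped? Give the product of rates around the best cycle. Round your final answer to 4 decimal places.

1.2133

(1) 0.1642 × 0.05806 × 118.9 = 1.13353
(2) 1.993 × 0.06472 × 9.406 = 1.21325
Highest is cycle (2) at 1.2133 (>1, arbitrage).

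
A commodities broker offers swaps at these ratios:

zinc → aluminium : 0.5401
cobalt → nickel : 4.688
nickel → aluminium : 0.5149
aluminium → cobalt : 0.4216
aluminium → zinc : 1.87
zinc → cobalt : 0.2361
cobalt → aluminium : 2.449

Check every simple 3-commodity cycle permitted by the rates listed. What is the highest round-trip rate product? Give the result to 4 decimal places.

1.0813

zinc→cobalt→aluminium→zinc: 0.2361 × 2.449 × 1.87 = 1.08125
nickel→aluminium→cobalt→nickel: 0.5149 × 0.4216 × 4.688 = 1.01768
Maximum is zinc→cobalt→aluminium→zinc at 1.0813; arbitrage exists.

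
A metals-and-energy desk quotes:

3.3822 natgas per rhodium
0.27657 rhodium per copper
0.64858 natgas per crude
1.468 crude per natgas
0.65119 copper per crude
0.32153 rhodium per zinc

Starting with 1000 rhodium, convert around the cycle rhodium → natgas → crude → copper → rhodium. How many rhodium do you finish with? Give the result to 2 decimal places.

894.21

1000 rhodium × 3.3822 = 3382.2 natgas
3382.2 natgas × 1.468 = 4965.0696 crude
4965.0696 crude × 0.65119 = 3233.203672824 copper
3233.203672824 copper × 0.27657 = 894.20713979293368 rhodium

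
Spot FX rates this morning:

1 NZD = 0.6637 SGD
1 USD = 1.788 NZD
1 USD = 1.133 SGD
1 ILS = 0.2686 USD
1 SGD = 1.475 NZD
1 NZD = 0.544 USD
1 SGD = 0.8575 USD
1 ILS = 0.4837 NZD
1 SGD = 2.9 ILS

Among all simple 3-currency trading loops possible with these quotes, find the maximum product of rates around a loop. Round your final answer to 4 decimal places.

SGD→USD→NZD→SGD: 0.8575 × 1.788 × 0.6637 = 1.01759
SGD→ILS→NZD→SGD: 2.9 × 0.4837 × 0.6637 = 0.93099
SGD→NZD→USD→SGD: 1.475 × 0.544 × 1.133 = 0.90912
SGD→ILS→USD→SGD: 2.9 × 0.2686 × 1.133 = 0.88254
Maximum is SGD→USD→NZD→SGD at 1.0176; arbitrage exists.

1.0176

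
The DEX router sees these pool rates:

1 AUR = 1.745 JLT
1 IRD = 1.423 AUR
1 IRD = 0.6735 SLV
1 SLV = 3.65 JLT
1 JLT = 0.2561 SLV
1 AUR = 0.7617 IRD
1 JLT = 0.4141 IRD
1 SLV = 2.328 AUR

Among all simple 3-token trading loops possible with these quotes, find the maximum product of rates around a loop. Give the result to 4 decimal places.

IRD→SLV→AUR→IRD: 0.6735 × 2.328 × 0.7617 = 1.19428
JLT→SLV→AUR→JLT: 0.2561 × 2.328 × 1.745 = 1.04037
IRD→AUR→JLT→IRD: 1.423 × 1.745 × 0.4141 = 1.02827
IRD→SLV→JLT→IRD: 0.6735 × 3.65 × 0.4141 = 1.01797
Maximum is IRD→SLV→AUR→IRD at 1.1943; arbitrage exists.

1.1943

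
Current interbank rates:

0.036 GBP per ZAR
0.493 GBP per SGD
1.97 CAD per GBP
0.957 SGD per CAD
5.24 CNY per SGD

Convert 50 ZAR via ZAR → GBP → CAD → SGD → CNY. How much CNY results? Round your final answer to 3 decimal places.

50 ZAR × 0.036 = 1.8 GBP
1.8 GBP × 1.97 = 3.546 CAD
3.546 CAD × 0.957 = 3.393522 SGD
3.393522 SGD × 5.24 = 17.78205528 CNY

17.782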